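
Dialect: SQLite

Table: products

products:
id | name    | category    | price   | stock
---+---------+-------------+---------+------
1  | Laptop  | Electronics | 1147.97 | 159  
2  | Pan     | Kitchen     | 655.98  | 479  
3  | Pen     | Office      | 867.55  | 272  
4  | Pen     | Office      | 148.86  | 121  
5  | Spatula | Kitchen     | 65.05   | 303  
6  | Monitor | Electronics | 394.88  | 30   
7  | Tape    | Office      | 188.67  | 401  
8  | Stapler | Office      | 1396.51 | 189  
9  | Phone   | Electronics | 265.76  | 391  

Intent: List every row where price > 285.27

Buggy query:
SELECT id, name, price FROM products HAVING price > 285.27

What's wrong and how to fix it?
Bug: HAVING filters the output of aggregation, but this query has no GROUP BY and no aggregate functions, so SQLite rejects it (HAVING clause on a non-aggregate query); the condition here is per row

Fix: Replace HAVING with WHERE since the condition applies to individual rows

Corrected query:
SELECT id, name, price FROM products WHERE price > 285.27

Result:
id | name    | price  
---+---------+--------
1  | Laptop  | 1147.97
2  | Pan     | 655.98 
3  | Pen     | 867.55 
6  | Monitor | 394.88 
8  | Stapler | 1396.51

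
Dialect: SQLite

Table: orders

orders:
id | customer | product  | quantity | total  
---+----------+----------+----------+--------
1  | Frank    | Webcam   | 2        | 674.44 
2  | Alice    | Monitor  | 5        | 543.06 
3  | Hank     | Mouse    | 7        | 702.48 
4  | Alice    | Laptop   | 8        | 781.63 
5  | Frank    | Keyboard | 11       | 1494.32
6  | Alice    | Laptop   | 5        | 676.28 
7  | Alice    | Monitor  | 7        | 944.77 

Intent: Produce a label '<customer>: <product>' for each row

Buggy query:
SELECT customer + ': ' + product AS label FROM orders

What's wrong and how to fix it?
Bug: SQLite uses || for string concatenation; + coerces text to numbers (yielding 0)

Fix: Use the || operator for string concatenation

Corrected query:
SELECT customer || ': ' || product AS label FROM orders

Result:
label          
---------------
Frank: Webcam  
Alice: Monitor 
Hank: Mouse    
Alice: Laptop  
Frank: Keyboard
Alice: Laptop  
Alice: Monitor 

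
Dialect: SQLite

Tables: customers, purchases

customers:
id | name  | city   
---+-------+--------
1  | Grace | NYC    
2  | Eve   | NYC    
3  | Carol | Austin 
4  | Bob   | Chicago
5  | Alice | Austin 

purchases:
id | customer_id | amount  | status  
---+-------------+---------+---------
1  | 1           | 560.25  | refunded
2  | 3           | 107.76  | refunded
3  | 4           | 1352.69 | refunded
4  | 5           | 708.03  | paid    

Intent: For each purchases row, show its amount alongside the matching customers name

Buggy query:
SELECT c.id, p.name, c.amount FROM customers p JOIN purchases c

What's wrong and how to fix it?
Bug: JOIN with no ON clause produces a cartesian product; every purchases row pairs with every customers row

Fix: Specify the join condition linking the foreign key to the parent id

Corrected query:
SELECT c.id, p.name, c.amount FROM customers p JOIN purchases c ON c.customer_id = p.id

Result:
id | name  | amount 
---+-------+--------
1  | Grace | 560.25 
2  | Carol | 107.76 
3  | Bob   | 1352.69
4  | Alice | 708.03 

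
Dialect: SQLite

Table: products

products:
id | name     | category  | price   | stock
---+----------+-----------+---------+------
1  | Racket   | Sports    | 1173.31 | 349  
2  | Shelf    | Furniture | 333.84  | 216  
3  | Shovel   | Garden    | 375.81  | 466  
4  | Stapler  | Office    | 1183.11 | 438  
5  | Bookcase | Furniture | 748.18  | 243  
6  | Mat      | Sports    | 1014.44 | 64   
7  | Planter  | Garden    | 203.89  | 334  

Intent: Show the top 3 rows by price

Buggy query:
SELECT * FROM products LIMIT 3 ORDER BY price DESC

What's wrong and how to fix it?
Bug: ORDER BY cannot follow LIMIT; LIMIT is the final clause

Fix: Sort with ORDER BY, then apply LIMIT

Corrected query:
SELECT * FROM products ORDER BY price DESC LIMIT 3

Result:
id | name    | category | price   | stock
---+---------+----------+---------+------
4  | Stapler | Office   | 1183.11 | 438  
1  | Racket  | Sports   | 1173.31 | 349  
6  | Mat     | Sports   | 1014.44 | 64   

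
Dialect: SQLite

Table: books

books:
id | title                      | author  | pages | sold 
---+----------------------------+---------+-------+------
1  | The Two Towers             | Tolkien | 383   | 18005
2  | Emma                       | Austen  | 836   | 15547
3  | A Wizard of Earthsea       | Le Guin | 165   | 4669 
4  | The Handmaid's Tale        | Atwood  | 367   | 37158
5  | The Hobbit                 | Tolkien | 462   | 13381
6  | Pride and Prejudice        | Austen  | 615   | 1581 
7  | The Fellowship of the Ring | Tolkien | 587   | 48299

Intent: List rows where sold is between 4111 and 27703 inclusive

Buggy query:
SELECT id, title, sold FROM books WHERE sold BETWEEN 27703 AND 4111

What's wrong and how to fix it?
Bug: The bounds are reversed; BETWEEN a AND b requires a <= b to match anything

Fix: Swap the bounds so the smaller value comes first

Corrected query:
SELECT id, title, sold FROM books WHERE sold BETWEEN 4111 AND 27703

Result:
id | title                | sold 
---+----------------------+------
1  | The Two Towers       | 18005
2  | Emma                 | 15547
3  | A Wizard of Earthsea | 4669 
5  | The Hobbit           | 13381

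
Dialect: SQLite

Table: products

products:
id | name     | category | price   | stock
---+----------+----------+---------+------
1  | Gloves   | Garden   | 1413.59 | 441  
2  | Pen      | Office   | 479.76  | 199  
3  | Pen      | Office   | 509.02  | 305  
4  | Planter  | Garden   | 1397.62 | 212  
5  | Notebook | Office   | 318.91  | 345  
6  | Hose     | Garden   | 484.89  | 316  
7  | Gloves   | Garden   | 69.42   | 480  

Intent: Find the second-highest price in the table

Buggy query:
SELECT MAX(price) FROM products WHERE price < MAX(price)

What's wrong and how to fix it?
Bug: MAX(price) on the right of the comparison is an aggregate-in-WHERE error

Fix: Put the inner MAX in a scalar subquery

Corrected query:
SELECT MAX(price) FROM products WHERE price < (SELECT MAX(price) FROM products)

Result:
MAX(price)
----------
1397.62   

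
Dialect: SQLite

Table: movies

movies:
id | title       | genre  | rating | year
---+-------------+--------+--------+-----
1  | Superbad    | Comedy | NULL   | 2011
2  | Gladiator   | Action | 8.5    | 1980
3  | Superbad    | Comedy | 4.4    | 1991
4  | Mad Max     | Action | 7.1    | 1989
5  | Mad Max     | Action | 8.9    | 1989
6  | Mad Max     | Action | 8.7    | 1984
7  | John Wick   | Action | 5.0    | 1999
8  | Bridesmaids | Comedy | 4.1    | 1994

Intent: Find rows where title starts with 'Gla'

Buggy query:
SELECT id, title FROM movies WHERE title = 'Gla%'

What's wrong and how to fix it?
Bug: '=' compares the literal string including the % character; pattern matching needs LIKE

Fix: Use LIKE for wildcard pattern matching

Corrected query:
SELECT id, title FROM movies WHERE title LIKE 'Gla%'

Result:
id | title    
---+----------
2  | Gladiator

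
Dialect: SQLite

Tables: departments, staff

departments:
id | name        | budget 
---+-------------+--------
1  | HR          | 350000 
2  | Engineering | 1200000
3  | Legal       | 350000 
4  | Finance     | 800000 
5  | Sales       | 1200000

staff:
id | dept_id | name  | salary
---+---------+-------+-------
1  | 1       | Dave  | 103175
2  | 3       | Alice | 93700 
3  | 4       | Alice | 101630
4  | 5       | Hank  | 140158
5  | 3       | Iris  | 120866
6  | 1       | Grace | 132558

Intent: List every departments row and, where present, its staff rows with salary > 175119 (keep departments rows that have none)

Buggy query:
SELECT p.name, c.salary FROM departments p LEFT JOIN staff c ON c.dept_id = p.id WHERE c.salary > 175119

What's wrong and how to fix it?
Bug: Filtering c.salary in WHERE discards the NULL rows produced by LEFT JOIN, turning it into an inner join

Fix: Put 'c.salary > 175119' in the JOIN's ON clause instead of WHERE

Corrected query:
SELECT p.name, c.salary FROM departments p LEFT JOIN staff c ON c.dept_id = p.id AND c.salary > 175119

Result:
name        | salary
------------+-------
HR          | NULL  
Engineering | NULL  
Legal       | NULL  
Finance     | NULL  
Sales       | NULL  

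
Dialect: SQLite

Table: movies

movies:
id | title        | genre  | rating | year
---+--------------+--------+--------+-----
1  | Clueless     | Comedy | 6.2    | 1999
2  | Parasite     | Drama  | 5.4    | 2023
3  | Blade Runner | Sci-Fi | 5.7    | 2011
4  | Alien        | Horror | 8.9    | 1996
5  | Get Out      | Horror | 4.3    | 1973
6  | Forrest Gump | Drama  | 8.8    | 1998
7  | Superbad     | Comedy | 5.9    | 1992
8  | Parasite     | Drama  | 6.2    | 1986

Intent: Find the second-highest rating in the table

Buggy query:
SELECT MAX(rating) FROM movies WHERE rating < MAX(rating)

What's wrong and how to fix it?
Bug: The inner MAX is an aggregate inside WHERE, which is not allowed

Fix: Put the inner MAX in a scalar subquery

Corrected query:
SELECT MAX(rating) FROM movies WHERE rating < (SELECT MAX(rating) FROM movies)

Result:
MAX(rating)
-----------
8.8        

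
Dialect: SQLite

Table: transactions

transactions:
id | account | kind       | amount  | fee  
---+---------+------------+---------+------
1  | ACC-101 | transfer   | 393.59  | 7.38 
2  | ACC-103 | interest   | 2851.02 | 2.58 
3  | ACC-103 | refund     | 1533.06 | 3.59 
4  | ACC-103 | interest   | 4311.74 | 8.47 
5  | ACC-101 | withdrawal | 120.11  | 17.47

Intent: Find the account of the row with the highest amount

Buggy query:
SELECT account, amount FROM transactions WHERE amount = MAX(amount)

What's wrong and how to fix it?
Bug: MAX(amount) is an aggregate and cannot be used directly in WHERE

Fix: Use a subquery: WHERE amount = (SELECT MAX(amount) FROM transactions)

Corrected query:
SELECT account, amount FROM transactions WHERE amount = (SELECT MAX(amount) FROM transactions)

Result:
account | amount 
--------+--------
ACC-103 | 4311.74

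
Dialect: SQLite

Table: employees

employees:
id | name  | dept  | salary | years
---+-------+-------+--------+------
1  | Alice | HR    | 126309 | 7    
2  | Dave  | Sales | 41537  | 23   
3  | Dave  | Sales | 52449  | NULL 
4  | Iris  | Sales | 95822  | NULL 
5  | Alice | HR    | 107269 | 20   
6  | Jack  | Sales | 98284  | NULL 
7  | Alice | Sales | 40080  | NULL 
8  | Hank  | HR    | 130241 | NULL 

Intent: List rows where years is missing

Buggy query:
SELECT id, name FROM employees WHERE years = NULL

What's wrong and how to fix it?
Bug: '= NULL' is always unknown in SQL three-valued logic, so no rows match

Fix: Replace '= NULL' with 'IS NULL'

Corrected query:
SELECT id, name FROM employees WHERE years IS NULL

Result:
id | name 
---+------
3  | Dave 
4  | Iris 
6  | Jack 
7  | Alice
8  | Hank 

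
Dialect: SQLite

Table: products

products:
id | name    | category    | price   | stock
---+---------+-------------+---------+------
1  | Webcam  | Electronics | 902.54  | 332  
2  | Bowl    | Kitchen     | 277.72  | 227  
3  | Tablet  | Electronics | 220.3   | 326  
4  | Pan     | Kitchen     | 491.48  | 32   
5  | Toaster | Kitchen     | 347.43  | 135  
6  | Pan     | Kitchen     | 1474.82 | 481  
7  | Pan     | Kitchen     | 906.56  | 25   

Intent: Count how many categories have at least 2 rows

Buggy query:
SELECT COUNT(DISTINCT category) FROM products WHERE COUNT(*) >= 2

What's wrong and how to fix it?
Bug: WHERE filters individual rows, not groups, so a group-level COUNT is invalid there

Fix: Group first with HAVING COUNT(*) >= 2, then COUNT the resulting groups

Corrected query:
SELECT COUNT(*) FROM (SELECT category FROM products GROUP BY category HAVING COUNT(*) >= 2)

Result:
COUNT(*)
--------
2       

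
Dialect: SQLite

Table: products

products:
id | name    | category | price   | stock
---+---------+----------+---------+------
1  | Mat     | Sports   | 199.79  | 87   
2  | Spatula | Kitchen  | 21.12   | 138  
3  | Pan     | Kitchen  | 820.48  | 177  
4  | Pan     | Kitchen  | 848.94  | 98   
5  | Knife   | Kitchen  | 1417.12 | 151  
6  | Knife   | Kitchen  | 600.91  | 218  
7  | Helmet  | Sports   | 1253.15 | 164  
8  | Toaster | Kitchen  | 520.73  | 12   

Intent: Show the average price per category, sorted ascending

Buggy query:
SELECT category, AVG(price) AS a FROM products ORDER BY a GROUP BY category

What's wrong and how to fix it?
Bug: ORDER BY appears before GROUP BY; SQL clause order requires GROUP BY first

Fix: Move ORDER BY to the end, after GROUP BY

Corrected query:
SELECT category, AVG(price) AS a FROM products GROUP BY category ORDER BY a

Result:
category | a         
---------+-----------
Kitchen  | 704.883333
Sports   | 726.47    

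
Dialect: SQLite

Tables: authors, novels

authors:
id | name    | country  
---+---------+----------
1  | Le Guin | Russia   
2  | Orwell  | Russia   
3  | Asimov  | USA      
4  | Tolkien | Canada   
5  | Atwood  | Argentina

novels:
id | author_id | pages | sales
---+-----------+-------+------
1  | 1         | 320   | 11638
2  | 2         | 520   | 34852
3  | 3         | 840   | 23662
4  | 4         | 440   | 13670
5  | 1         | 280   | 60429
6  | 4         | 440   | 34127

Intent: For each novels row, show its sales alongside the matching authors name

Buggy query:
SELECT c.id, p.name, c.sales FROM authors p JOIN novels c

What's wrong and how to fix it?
Bug: Missing join condition: each novels row is matched to all authors rows instead of just its own

Fix: Add ON c.author_id = p.id to the JOIN

Corrected query:
SELECT c.id, p.name, c.sales FROM authors p JOIN novels c ON c.author_id = p.id

Result:
id | name    | sales
---+---------+------
1  | Le Guin | 11638
2  | Orwell  | 34852
3  | Asimov  | 23662
4  | Tolkien | 13670
5  | Le Guin | 60429
6  | Tolkien | 34127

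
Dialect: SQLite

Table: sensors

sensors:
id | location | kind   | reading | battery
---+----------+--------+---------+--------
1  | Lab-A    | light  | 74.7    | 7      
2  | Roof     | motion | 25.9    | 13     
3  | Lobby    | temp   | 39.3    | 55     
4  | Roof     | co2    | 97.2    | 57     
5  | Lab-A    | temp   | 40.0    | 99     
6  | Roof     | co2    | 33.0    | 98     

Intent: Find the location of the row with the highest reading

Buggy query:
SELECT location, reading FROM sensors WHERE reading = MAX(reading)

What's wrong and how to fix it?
Bug: WHERE is evaluated per row; an aggregate over the whole table isn't defined there

Fix: Wrap MAX in a scalar subquery so WHERE compares against a single value

Corrected query:
SELECT location, reading FROM sensors WHERE reading = (SELECT MAX(reading) FROM sensors)

Result:
location | reading
---------+--------
Roof     | 97.2   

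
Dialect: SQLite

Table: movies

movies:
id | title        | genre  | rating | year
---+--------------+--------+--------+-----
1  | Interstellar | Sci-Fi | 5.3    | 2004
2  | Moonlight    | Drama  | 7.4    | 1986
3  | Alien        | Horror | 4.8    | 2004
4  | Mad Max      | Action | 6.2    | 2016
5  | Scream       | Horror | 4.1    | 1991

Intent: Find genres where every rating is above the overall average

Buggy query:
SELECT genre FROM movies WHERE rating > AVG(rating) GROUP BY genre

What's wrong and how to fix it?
Bug: AVG() is an aggregate; it can't sit directly in WHERE

Fix: Compute the overall average in a scalar subquery and compare each group's MIN against it in HAVING

Corrected query:
SELECT genre FROM movies GROUP BY genre HAVING MIN(rating) > (SELECT AVG(rating) FROM movies)

Result:
genre 
------
Action
Drama 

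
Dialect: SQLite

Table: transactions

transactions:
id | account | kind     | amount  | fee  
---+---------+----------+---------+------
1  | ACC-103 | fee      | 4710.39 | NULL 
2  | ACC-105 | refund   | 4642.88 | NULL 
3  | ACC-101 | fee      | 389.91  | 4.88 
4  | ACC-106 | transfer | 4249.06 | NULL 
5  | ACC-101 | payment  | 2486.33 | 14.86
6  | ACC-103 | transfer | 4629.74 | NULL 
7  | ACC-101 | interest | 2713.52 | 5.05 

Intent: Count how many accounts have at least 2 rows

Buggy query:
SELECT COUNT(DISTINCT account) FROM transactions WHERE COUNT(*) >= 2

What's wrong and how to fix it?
Bug: COUNT(*) cannot appear in WHERE; the per-group count doesn't exist yet

Fix: Group first with HAVING COUNT(*) >= 2, then COUNT the resulting groups

Corrected query:
SELECT COUNT(*) FROM (SELECT account FROM transactions GROUP BY account HAVING COUNT(*) >= 2)

Result:
COUNT(*)
--------
2       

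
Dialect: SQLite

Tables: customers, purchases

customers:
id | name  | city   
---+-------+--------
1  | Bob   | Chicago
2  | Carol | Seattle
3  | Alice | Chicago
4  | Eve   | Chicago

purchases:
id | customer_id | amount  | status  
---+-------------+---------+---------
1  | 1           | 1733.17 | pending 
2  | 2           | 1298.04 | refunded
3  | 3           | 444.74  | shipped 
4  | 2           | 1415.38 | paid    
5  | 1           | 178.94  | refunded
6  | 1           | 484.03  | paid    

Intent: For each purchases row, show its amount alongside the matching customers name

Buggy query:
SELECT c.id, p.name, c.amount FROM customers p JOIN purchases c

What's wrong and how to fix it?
Bug: Missing join condition: each purchases row is matched to all customers rows instead of just its own

Fix: Specify the join condition linking the foreign key to the parent id

Corrected query:
SELECT c.id, p.name, c.amount FROM customers p JOIN purchases c ON c.customer_id = p.id

Result:
id | name  | amount 
---+-------+--------
1  | Bob   | 1733.17
2  | Carol | 1298.04
3  | Alice | 444.74 
4  | Carol | 1415.38
5  | Bob   | 178.94 
6  | Bob   | 484.03 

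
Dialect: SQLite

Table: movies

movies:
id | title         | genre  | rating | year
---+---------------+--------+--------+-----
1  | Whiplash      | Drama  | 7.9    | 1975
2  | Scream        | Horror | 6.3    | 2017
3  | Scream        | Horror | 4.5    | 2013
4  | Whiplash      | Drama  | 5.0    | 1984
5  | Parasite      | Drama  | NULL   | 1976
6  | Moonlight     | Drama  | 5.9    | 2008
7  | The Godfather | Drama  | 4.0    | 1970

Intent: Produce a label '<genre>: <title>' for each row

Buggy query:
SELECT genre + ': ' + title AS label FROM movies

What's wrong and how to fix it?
Bug: SQLite uses || for string concatenation; + coerces text to numbers (yielding 0)

Fix: Use the || operator for string concatenation

Corrected query:
SELECT genre || ': ' || title AS label FROM movies

Result:
label               
--------------------
Drama: Whiplash     
Horror: Scream      
Horror: Scream      
Drama: Whiplash     
Drama: Parasite     
Drama: Moonlight    
Drama: The Godfather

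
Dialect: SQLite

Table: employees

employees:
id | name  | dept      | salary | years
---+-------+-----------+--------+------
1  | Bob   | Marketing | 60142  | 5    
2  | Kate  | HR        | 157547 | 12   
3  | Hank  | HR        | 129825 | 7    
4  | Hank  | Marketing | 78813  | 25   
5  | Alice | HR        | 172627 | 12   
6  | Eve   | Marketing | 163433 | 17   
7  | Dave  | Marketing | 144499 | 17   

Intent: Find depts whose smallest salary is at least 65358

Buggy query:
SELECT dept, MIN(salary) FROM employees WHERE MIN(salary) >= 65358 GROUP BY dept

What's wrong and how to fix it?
Bug: MIN() in WHERE is a misuse of aggregate

Fix: Use HAVING for the per-group MIN condition

Corrected query:
SELECT dept, MIN(salary) FROM employees GROUP BY dept HAVING MIN(salary) >= 65358

Result:
dept | MIN(salary)
-----+------------
HR   | 129825     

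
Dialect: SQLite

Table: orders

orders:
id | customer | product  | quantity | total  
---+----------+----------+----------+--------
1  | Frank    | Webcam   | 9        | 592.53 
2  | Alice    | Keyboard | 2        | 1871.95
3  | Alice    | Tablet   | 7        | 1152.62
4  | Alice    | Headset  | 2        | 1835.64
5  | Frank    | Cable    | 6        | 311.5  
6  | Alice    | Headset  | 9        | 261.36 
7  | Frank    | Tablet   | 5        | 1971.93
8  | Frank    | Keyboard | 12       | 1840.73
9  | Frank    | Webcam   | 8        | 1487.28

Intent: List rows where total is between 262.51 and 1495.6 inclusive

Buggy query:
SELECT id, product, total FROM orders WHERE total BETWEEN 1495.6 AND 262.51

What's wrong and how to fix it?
Bug: BETWEEN expects the lower bound first; with 1495.6 AND 262.51 the range is empty

Fix: Write BETWEEN 262.51 AND 1495.6

Corrected query:
SELECT id, product, total FROM orders WHERE total BETWEEN 262.51 AND 1495.6

Result:
id | product | total  
---+---------+--------
1  | Webcam  | 592.53 
3  | Tablet  | 1152.62
5  | Cable   | 311.5  
9  | Webcam  | 1487.28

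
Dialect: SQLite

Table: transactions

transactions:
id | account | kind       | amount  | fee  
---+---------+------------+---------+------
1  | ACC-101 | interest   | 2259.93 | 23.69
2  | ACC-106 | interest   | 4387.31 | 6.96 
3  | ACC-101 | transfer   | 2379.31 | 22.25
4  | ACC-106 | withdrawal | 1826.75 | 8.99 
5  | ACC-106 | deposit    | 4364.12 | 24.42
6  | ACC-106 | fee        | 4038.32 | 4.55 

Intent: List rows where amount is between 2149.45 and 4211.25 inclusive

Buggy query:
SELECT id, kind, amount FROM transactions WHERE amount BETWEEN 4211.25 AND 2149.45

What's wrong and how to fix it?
Bug: The bounds are reversed; BETWEEN a AND b requires a <= b to match anything

Fix: Write BETWEEN 2149.45 AND 4211.25

Corrected query:
SELECT id, kind, amount FROM transactions WHERE amount BETWEEN 2149.45 AND 4211.25

Result:
id | kind     | amount 
---+----------+--------
1  | interest | 2259.93
3  | transfer | 2379.31
6  | fee      | 4038.32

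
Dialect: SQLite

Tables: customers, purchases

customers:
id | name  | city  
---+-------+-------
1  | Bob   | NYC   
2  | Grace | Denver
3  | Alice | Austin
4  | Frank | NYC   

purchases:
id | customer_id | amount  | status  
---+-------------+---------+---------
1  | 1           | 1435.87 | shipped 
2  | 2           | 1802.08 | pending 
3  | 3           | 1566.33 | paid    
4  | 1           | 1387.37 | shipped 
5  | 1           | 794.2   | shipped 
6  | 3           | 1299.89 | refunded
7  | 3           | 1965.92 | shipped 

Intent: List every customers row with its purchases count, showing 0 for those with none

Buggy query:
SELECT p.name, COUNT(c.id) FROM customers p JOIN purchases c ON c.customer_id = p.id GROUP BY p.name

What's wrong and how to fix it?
Bug: An inner join excludes parents with zero children

Fix: Use LEFT JOIN so parents without children still appear (COUNT(c.id) gives 0)

Corrected query:
SELECT p.name, COUNT(c.id) FROM customers p LEFT JOIN purchases c ON c.customer_id = p.id GROUP BY p.name

Result:
name  | COUNT(c.id)
------+------------
Alice | 3          
Bob   | 3          
Frank | 0          
Grace | 1          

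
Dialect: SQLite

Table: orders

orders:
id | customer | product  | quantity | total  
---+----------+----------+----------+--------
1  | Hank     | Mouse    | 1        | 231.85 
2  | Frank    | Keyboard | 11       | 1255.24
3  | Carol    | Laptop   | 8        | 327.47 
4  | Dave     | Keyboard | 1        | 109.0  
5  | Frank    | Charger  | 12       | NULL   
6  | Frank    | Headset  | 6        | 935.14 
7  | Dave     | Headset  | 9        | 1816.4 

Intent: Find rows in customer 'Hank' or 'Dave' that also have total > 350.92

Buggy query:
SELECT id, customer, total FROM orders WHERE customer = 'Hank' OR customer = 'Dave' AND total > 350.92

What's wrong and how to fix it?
Bug: Without parentheses, AND is evaluated before OR, so the total filter only applies to the 'Dave' branch

Fix: Add parentheses around the OR so the AND applies to both alternatives

Corrected query:
SELECT id, customer, total FROM orders WHERE (customer = 'Hank' OR customer = 'Dave') AND total > 350.92

Result:
id | customer | total 
---+----------+-------
7  | Dave     | 1816.4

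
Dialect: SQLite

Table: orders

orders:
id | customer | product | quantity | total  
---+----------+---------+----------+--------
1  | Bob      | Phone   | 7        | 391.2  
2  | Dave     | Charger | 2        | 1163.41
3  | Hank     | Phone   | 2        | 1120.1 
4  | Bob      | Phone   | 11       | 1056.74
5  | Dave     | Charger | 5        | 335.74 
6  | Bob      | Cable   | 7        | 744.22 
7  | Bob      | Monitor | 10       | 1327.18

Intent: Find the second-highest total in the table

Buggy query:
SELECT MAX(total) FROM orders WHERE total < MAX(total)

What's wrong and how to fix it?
Bug: The inner MAX is an aggregate inside WHERE, which is not allowed

Fix: Put the inner MAX in a scalar subquery

Corrected query:
SELECT MAX(total) FROM orders WHERE total < (SELECT MAX(total) FROM orders)

Result:
MAX(total)
----------
1163.41   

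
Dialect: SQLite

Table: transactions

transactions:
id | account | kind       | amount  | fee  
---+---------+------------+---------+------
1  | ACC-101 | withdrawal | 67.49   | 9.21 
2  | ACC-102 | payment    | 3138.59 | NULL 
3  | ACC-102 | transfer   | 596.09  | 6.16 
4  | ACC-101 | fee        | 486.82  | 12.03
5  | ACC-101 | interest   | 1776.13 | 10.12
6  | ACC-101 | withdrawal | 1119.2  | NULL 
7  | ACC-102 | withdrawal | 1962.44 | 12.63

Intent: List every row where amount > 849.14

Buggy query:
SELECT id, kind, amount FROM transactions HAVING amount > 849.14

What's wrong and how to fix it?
Bug: This is a non-aggregate query (no GROUP BY, no aggregates), so in SQLite the HAVING clause is invalid here; a row-level condition belongs in WHERE

Fix: Replace HAVING with WHERE since the condition applies to individual rows

Corrected query:
SELECT id, kind, amount FROM transactions WHERE amount > 849.14

Result:
id | kind       | amount 
---+------------+--------
2  | payment    | 3138.59
5  | interest   | 1776.13
6  | withdrawal | 1119.2 
7  | withdrawal | 1962.44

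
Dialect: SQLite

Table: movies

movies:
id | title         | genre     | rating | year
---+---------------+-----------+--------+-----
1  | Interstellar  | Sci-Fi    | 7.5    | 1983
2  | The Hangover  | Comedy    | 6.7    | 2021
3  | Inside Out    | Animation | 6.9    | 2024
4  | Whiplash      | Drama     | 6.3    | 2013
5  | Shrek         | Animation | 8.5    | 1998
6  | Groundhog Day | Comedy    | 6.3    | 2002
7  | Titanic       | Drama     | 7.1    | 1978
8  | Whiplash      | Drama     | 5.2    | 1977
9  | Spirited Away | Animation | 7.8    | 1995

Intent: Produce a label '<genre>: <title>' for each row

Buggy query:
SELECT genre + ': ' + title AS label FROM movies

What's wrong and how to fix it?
Bug: SQLite uses || for string concatenation; + coerces text to numbers (yielding 0)

Fix: Replace + with || to concatenate text

Corrected query:
SELECT genre || ': ' || title AS label FROM movies

Result:
label                   
------------------------
Sci-Fi: Interstellar    
Comedy: The Hangover    
Animation: Inside Out   
Drama: Whiplash         
Animation: Shrek        
Comedy: Groundhog Day   
Drama: Titanic          
Drama: Whiplash         
Animation: Spirited Away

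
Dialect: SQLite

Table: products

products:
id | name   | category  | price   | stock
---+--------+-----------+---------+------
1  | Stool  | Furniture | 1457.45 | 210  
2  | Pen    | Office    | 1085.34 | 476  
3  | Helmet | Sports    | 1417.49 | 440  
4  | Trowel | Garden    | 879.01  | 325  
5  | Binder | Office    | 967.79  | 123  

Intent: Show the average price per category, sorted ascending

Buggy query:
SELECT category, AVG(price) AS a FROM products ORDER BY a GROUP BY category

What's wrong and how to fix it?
Bug: ORDER BY appears before GROUP BY; SQL clause order requires GROUP BY first

Fix: Move ORDER BY to the end, after GROUP BY

Corrected query:
SELECT category, AVG(price) AS a FROM products GROUP BY category ORDER BY a

Result:
category  | a       
----------+---------
Garden    | 879.01  
Office    | 1026.565
Sports    | 1417.49 
Furniture | 1457.45 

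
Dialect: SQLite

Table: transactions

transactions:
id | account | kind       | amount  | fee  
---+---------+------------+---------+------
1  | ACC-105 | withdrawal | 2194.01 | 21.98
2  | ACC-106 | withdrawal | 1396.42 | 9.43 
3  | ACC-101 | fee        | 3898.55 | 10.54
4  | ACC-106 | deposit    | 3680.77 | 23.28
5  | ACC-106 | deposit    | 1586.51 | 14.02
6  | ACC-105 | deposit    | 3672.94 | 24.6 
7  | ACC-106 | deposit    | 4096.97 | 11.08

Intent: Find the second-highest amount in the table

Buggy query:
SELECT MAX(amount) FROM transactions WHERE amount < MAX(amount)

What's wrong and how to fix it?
Bug: The inner MAX is an aggregate inside WHERE, which is not allowed

Fix: Compute the overall MAX in a subquery, then take MAX of rows below it

Corrected query:
SELECT MAX(amount) FROM transactions WHERE amount < (SELECT MAX(amount) FROM transactions)

Result:
MAX(amount)
-----------
3898.55    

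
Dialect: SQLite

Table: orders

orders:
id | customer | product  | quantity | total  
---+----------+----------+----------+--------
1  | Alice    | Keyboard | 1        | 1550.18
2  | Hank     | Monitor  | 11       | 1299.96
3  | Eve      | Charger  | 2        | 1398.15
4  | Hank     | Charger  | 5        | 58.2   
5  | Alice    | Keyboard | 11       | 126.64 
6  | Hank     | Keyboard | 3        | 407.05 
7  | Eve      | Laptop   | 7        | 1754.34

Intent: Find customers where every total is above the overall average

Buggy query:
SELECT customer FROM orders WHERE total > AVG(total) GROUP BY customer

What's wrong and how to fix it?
Bug: AVG() is an aggregate; it can't sit directly in WHERE

Fix: Compute the overall average in a scalar subquery and compare each group's MIN against it in HAVING

Corrected query:
SELECT customer FROM orders GROUP BY customer HAVING MIN(total) > (SELECT AVG(total) FROM orders)

Result:
customer
--------
Eve     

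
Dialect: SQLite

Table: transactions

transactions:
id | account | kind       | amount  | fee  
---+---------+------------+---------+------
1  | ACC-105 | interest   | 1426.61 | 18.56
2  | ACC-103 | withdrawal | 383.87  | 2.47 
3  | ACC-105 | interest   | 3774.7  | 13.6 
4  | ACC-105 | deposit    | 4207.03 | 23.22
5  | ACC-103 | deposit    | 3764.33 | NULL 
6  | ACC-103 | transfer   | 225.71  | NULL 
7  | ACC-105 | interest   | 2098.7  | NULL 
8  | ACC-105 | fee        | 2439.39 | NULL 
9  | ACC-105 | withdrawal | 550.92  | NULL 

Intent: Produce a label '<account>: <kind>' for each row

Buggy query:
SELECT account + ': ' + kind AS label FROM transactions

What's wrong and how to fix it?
Bug: '+' is numeric addition; on text columns SQLite converts them to 0 instead of concatenating

Fix: Use the || operator for string concatenation

Corrected query:
SELECT account || ': ' || kind AS label FROM transactions

Result:
label              
-------------------
ACC-105: interest  
ACC-103: withdrawal
ACC-105: interest  
ACC-105: deposit   
ACC-103: deposit   
ACC-103: transfer  
ACC-105: interest  
ACC-105: fee       
ACC-105: withdrawal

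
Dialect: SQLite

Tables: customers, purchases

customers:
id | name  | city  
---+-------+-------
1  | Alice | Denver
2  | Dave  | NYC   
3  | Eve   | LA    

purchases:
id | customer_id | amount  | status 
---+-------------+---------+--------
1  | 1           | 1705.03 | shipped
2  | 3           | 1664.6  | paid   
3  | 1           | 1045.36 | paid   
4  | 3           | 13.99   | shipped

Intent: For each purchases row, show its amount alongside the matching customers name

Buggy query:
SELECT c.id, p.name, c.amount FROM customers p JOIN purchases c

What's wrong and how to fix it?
Bug: Missing join condition: each purchases row is matched to all customers rows instead of just its own

Fix: Add ON c.customer_id = p.id to the JOIN

Corrected query:
SELECT c.id, p.name, c.amount FROM customers p JOIN purchases c ON c.customer_id = p.id

Result:
id | name  | amount 
---+-------+--------
1  | Alice | 1705.03
2  | Eve   | 1664.6 
3  | Alice | 1045.36
4  | Eve   | 13.99  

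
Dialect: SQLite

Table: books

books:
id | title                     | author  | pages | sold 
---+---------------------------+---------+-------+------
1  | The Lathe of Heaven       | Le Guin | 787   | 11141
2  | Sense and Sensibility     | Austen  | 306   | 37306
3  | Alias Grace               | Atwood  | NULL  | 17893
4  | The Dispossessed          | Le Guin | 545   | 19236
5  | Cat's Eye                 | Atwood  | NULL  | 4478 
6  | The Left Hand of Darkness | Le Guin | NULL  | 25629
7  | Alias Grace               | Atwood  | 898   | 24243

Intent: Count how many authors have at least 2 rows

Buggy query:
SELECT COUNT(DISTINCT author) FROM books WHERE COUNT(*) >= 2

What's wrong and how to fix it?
Bug: WHERE filters individual rows, not groups, so a group-level COUNT is invalid there

Fix: Group first with HAVING COUNT(*) >= 2, then COUNT the resulting groups

Corrected query:
SELECT COUNT(*) FROM (SELECT author FROM books GROUP BY author HAVING COUNT(*) >= 2)

Result:
COUNT(*)
--------
2       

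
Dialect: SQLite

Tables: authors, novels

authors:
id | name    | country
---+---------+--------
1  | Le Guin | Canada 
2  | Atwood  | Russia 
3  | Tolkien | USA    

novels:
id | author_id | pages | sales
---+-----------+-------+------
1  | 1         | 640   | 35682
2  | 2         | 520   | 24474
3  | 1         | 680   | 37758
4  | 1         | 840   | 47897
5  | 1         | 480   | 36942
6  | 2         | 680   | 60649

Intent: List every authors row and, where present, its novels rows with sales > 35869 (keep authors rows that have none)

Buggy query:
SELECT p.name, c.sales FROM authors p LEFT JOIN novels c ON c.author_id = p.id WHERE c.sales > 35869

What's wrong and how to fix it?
Bug: Filtering c.sales in WHERE discards the NULL rows produced by LEFT JOIN, turning it into an inner join

Fix: Move the right-table condition into the ON clause so unmatched parents are kept

Corrected query:
SELECT p.name, c.sales FROM authors p LEFT JOIN novels c ON c.author_id = p.id AND c.sales > 35869

Result:
name    | sales
--------+------
Le Guin | 36942
Le Guin | 37758
Le Guin | 47897
Atwood  | 60649
Tolkien | NULL 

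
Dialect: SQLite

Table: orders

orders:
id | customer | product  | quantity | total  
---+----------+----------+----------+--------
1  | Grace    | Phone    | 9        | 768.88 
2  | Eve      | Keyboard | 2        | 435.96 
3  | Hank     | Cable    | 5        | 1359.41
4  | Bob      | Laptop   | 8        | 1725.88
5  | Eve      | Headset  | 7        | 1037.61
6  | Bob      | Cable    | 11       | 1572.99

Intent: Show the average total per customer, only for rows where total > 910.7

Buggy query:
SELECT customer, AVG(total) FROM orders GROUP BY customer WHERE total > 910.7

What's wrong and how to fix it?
Bug: Row-level WHERE must come before GROUP BY in the clause order

Fix: Move the WHERE clause before GROUP BY

Corrected query:
SELECT customer, AVG(total) FROM orders WHERE total > 910.7 GROUP BY customer

Result:
customer | AVG(total)
---------+-----------
Bob      | 1649.435  
Eve      | 1037.61   
Hank     | 1359.41   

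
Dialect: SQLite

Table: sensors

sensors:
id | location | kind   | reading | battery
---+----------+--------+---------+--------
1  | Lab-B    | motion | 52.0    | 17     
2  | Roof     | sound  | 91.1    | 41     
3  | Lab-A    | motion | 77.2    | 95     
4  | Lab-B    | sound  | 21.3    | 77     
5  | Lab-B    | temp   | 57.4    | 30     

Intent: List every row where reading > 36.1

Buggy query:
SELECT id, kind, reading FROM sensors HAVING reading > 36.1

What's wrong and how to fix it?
Bug: This is a non-aggregate query (no GROUP BY, no aggregates), so in SQLite the HAVING clause is invalid here; a row-level condition belongs in WHERE

Fix: Use WHERE for row-level filtering

Corrected query:
SELECT id, kind, reading FROM sensors WHERE reading > 36.1

Result:
id | kind   | reading
---+--------+--------
1  | motion | 52     
2  | sound  | 91.1   
3  | motion | 77.2   
5  | temp   | 57.4   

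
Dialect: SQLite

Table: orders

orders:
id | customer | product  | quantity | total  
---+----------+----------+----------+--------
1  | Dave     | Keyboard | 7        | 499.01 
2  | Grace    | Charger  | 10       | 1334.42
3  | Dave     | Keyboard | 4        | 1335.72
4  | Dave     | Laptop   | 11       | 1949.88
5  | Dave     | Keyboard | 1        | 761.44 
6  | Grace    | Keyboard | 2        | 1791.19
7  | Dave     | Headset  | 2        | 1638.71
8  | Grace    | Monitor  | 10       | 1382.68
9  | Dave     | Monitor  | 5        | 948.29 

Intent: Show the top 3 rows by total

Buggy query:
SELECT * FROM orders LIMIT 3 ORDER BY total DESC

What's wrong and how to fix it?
Bug: ORDER BY cannot follow LIMIT; LIMIT is the final clause

Fix: Sort with ORDER BY, then apply LIMIT

Corrected query:
SELECT * FROM orders ORDER BY total DESC LIMIT 3

Result:
id | customer | product  | quantity | total  
---+----------+----------+----------+--------
4  | Dave     | Laptop   | 11       | 1949.88
6  | Grace    | Keyboard | 2        | 1791.19
7  | Dave     | Headset  | 2        | 1638.71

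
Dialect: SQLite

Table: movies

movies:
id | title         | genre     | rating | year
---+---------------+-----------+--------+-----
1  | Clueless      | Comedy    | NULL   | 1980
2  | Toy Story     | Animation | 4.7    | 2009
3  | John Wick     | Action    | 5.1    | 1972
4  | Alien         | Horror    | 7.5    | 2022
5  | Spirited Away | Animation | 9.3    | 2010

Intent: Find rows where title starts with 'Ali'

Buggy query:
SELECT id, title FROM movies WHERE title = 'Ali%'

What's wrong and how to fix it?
Bug: Wildcards only work with LIKE; '=' treats '%' as a literal character

Fix: Replace '=' with LIKE so 'Ali%' is treated as a pattern

Corrected query:
SELECT id, title FROM movies WHERE title LIKE 'Ali%'

Result:
id | title
---+------
4  | Alien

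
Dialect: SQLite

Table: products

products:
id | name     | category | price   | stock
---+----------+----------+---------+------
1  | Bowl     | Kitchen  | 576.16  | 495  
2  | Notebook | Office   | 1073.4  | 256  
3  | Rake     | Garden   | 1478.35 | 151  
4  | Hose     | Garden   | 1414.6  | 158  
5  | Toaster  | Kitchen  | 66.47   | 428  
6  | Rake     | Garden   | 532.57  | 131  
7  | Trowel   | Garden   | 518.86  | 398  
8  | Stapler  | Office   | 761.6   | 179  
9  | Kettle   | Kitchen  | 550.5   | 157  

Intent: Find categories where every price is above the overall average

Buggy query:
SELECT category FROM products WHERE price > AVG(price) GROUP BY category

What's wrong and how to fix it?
Bug: AVG() is an aggregate; it can't sit directly in WHERE

Fix: Compute the overall average in a scalar subquery and compare each group's MIN against it in HAVING

Corrected query:
SELECT category FROM products GROUP BY category HAVING MIN(price) > (SELECT AVG(price) FROM products)

Result:
(no rows)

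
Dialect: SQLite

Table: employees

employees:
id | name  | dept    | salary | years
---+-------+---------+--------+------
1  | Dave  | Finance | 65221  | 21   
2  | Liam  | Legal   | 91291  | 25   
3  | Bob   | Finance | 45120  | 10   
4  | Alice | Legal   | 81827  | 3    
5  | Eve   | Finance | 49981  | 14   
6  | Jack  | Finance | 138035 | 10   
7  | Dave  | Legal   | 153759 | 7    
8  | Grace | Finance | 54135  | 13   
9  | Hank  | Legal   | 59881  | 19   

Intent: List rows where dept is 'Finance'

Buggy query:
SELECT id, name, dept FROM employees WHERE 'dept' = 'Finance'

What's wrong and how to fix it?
Bug: 'dept' in single quotes is a string literal, not the column; the comparison is literal-vs-literal and never true

Fix: Reference the column as dept without single quotes

Corrected query:
SELECT id, name, dept FROM employees WHERE dept = 'Finance'

Result:
id | name  | dept   
---+-------+--------
1  | Dave  | Finance
3  | Bob   | Finance
5  | Eve   | Finance
6  | Jack  | Finance
8  | Grace | Finance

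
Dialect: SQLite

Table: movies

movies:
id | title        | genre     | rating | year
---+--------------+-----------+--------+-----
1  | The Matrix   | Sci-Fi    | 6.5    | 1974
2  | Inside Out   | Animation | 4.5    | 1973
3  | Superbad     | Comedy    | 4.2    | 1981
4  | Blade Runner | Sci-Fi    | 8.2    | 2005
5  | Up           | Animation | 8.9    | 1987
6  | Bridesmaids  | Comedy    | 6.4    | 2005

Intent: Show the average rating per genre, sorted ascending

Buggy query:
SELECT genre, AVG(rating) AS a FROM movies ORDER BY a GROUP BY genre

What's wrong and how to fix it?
Bug: GROUP BY must precede ORDER BY

Fix: Move ORDER BY to the end, after GROUP BY

Corrected query:
SELECT genre, AVG(rating) AS a FROM movies GROUP BY genre ORDER BY a

Result:
genre     | a   
----------+-----
Comedy    | 5.3 
Animation | 6.7 
Sci-Fi    | 7.35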